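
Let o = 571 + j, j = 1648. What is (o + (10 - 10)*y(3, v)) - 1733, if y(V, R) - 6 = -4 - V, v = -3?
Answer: 486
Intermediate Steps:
y(V, R) = 2 - V (y(V, R) = 6 + (-4 - V) = 2 - V)
o = 2219 (o = 571 + 1648 = 2219)
(o + (10 - 10)*y(3, v)) - 1733 = (2219 + (10 - 10)*(2 - 1*3)) - 1733 = (2219 + 0*(2 - 3)) - 1733 = (2219 + 0*(-1)) - 1733 = (2219 + 0) - 1733 = 2219 - 1733 = 486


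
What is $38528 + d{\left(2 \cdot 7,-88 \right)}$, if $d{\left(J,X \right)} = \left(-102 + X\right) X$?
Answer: $55248$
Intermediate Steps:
$d{\left(J,X \right)} = X \left(-102 + X\right)$
$38528 + d{\left(2 \cdot 7,-88 \right)} = 38528 - 88 \left(-102 - 88\right) = 38528 - -16720 = 38528 + 16720 = 55248$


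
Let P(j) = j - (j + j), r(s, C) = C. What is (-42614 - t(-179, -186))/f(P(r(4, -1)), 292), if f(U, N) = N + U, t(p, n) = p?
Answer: -42435/293 ≈ -144.83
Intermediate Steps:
P(j) = -j (P(j) = j - 2*j = -j)
(-42614 - t(-179, -186))/f(P(r(4, -1)), 292) = (-42614 - 1*(-179))/(292 - 1*(-1)) = (-42614 + 179)/(292 + 1) = -42435/293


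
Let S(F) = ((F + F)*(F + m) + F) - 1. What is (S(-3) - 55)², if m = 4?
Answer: 4225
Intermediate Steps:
S(F) = -1 + F + 2*F*(4 + F) (S(F) = ((F + F)*(F + 4) + F) - 1 = ((2*F)*(4 + F) + F) - 1 = (2*F*(4 + F) + F) - 1 = (F + 2*F*(4 + F)) - 1 = -1 + F + 2*F*(4 + F))
(S(-3) - 55)² = ((-1 + 2*(-3)² + 9*(-3)) - 55)² = ((-1 + 2*9 - 27) - 55)² = ((-1 + 18 - 27) - 55)² = (-10 - 55)² = (-65)² = 4225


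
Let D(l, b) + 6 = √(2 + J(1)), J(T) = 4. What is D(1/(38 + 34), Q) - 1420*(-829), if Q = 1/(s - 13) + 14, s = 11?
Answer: 1177174 + √6 ≈ 1.1772e+6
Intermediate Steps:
Q = 27/2 (Q = 1/(11 - 13) + 14 = 1/(-2) + 14 = -½ + 14 = 27/2 ≈ 13.500)
D(l, b) = -6 + √6 (D(l, b) = -6 + √(2 + 4) = -6 + √6)
D(1/(38 + 34), Q) - 1420*(-829) = (-6 + √6) - 1420*(-829) = (-6 + √6) + 1177180 = 1177174 + √6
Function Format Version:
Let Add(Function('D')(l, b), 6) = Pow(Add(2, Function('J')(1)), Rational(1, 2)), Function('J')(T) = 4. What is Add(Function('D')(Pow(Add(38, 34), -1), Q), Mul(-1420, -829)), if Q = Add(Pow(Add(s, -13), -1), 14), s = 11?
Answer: Add(1177174, Pow(6, Rational(1, 2))) ≈ 1.1772e+6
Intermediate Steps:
Q = Rational(27, 2) (Q = Add(Pow(Add(11, -13), -1), 14) = Add(Pow(-2, -1), 14) = Add(Rational(-1, 2), 14) = Rational(27, 2) ≈ 13.500)
Function('D')(l, b) = Add(-6, Pow(6, Rational(1, 2))) (Function('D')(l, b) = Add(-6, Pow(Add(2, 4), Rational(1, 2))) = Add(-6, Pow(6, Rational(1, 2))))
Add(Function('D')(Pow(Add(38, 34), -1), Q), Mul(-1420, -829)) = Add(Add(-6, Pow(6, Rational(1, 2))), Mul(-1420, -829)) = Add(Add(-6, Pow(6, Rational(1, 2))), 1177180) = Add(1177174, Pow(6, Rational(1, 2)))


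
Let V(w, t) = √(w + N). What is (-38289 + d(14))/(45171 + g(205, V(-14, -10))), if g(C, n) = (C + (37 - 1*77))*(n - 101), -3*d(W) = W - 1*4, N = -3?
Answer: -1091561254/813054861 + 6318235*I*√17/813054861 ≈ -1.3425 + 0.032041*I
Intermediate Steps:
d(W) = 4/3 - W/3 (d(W) = -(W - 1*4)/3 = -(W - 4)/3 = -(-4 + W)/3 = 4/3 - W/3)
V(w, t) = √(-3 + w) (V(w, t) = √(w - 3) = √(-3 + w))
g(C, n) = (-101 + n)*(-40 + C) (g(C, n) = (C + (37 - 77))*(-101 + n) = (C - 40)*(-101 + n) = (-40 + C)*(-101 + n) = (-101 + n)*(-40 + C))
(-38289 + d(14))/(45171 + g(205, V(-14, -10))) = (-38289 + (4/3 - ⅓*14))/(45171 + (4040 - 101*205 - 40*√(-3 - 14) + 205*√(-3 - 14))) = (-38289 + (4/3 - 14/3))/(45171 + (4040 - 20705 - 40*I*√17 + 205*√(-17))) = (-38289 - 10/3)/(45171 + (4040 - 20705 - 40*I*√17 + 205*(I*√17))) = -114877/(3*(45171 + (4040 - 20705 - 40*I*√17 + 205*I*√17))) = -114877/(3*(45171 + (-16665 + 165*I*√17))) = -114877/(3*(28506 + 165*I*√17))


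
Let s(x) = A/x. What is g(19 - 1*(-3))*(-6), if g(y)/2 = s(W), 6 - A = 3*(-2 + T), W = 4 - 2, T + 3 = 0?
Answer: -126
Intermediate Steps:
T = -3 (T = -3 + 0 = -3)
W = 2
A = 21 (A = 6 - 3*(-2 - 3) = 6 - 3*(-5) = 6 - 1*(-15) = 6 + 15 = 21)
s(x) = 21/x
g(y) = 21 (g(y) = 2*(21/2) = 21)
g(19 - 1*(-3))*(-6) = 21*(-6) = -126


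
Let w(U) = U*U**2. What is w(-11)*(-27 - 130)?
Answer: 208967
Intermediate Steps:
w(U) = U**3
w(-11)*(-27 - 130) = (-11)**3*(-27 - 130) = -1331*(-157) = 208967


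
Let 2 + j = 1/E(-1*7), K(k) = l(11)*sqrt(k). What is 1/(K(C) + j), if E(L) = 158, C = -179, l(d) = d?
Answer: -49770/540794501 - 274604*I*sqrt(179)/540794501 ≈ -9.2031e-5 - 0.0067936*I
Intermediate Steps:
K(k) = 11*sqrt(k)
j = -315/158 (j = -2 + 1/158 = -315/158 ≈ -1.9937)
1/(K(C) + j) = 1/(11*sqrt(-179) - 315/158) = 1/(11*(I*sqrt(179)) - 315/158) = 1/(11*I*sqrt(179) - 315/158) = 1/(-315/158 + 11*I*sqrt(179))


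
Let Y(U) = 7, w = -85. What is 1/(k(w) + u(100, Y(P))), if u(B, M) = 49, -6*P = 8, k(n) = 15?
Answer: 1/64 ≈ 0.015625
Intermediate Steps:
P = -4/3 (P = -1/6*8 = -4/3 ≈ -1.3333)
1/(k(w) + u(100, Y(P))) = 1/(15 + 49) = 1/64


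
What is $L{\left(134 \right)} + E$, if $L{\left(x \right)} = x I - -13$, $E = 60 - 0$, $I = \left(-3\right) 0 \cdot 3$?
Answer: $73$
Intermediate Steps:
$I = 0$ ($I = 0 \cdot 3 = 0$)
$E = 60$ ($E = 60 + 0 = 60$)
$L{\left(x \right)} = 13$ ($L{\left(x \right)} = x 0 - -13 = 0 + 13 = 13$)
$L{\left(134 \right)} + E = 13 + 60 = 73$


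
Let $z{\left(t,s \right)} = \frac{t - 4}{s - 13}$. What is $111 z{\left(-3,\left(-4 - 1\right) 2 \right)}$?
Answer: $\frac{777}{23} \approx 33.783$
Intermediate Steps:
$z{\left(t,s \right)} = \frac{-4 + t}{-13 + s}$
$111 z{\left(-3,\left(-4 - 1\right) 2 \right)} = 111 \frac{-4 - 3}{-13 + \left(-4 - 1\right) 2} = 111 \frac{1}{-13 - 10} \left(-7\right) = 111 \frac{1}{-23} \left(-7\right) = 111 \left(\left(- \frac{1}{23}\right) \left(-7\right)\right) = 111 \cdot \frac{7}{23} = \frac{777}{23}$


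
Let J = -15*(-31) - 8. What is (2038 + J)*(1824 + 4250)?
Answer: 15154630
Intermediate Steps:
J = 457 (J = 465 - 8 = 457)
(2038 + J)*(1824 + 4250) = (2038 + 457)*(1824 + 4250) = 2495*6074 = 15154630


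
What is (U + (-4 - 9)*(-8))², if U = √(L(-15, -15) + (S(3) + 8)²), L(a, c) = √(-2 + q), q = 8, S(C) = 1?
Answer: (104 + √(81 + √6))² ≈ 12800.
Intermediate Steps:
L(a, c) = √6 (L(a, c) = √(-2 + 8) = √6)
U = √(81 + √6) (U = √(√6 + (1 + 8)²) = √(√6 + 9²) = √(√6 + 81) = √(81 + √6) ≈ 9.1351)
(U + (-4 - 9)*(-8))² = (√(81 + √6) + (-4 - 9)*(-8))² = (√(81 + √6) - 13*(-8))² = (√(81 + √6) + 104)² = (104 + √(81 + √6))²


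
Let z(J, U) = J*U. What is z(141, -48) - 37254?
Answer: -44022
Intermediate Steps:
z(141, -48) - 37254 = 141*(-48) - 37254 = -6768 - 37254 = -44022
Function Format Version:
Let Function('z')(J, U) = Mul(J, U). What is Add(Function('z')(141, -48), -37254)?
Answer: -44022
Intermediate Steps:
Add(Function('z')(141, -48), -37254) = Add(Mul(141, -48), -37254) = Add(-6768, -37254) = -44022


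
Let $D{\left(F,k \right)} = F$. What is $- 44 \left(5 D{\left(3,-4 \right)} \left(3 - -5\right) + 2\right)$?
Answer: $-5368$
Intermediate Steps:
$- 44 \left(5 D{\left(3,-4 \right)} \left(3 - -5\right) + 2\right) = - 44 \left(5 \cdot 3 \left(3 - -5\right) + 2\right) = - 44 \left(15 \left(3 + 5\right) + 2\right) = - 44 \left(15 \cdot 8 + 2\right) = - 44 \left(120 + 2\right) = \left(-44\right) 122 = -5368$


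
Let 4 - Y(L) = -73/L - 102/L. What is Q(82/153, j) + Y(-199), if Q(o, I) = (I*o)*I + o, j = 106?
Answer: 10791787/1791 ≈ 6025.6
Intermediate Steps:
Q(o, I) = o + o*I**2 (Q(o, I) = o*I**2 + o = o + o*I**2)
Y(L) = 4 + 175/L (Y(L) = 4 - (-73/L - 102/L) = 4 - (-175)/L = 4 + 175/L)
Q(82/153, j) + Y(-199) = (82/153)*(1 + 106**2) + (4 + 175/(-199)) = (82*(1/153))*(1 + 11236) + (4 + 175*(-1/199)) = (82/153)*11237 + (4 - 175/199) = 54202/9 + 621/199 = 10791787/1791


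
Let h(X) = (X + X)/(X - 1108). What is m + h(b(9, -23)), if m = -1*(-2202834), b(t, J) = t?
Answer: 2420914548/1099 ≈ 2.2028e+6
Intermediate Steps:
h(X) = 2*X/(-1108 + X) (h(X) = (2*X)/(-1108 + X) = 2*X/(-1108 + X))
m = 2202834
m + h(b(9, -23)) = 2202834 + 2*9/(-1108 + 9) = 2202834 + 2*9/(-1099) = 2202834 + 2*9*(-1/1099) = 2202834 - 18/1099 = 2420914548/1099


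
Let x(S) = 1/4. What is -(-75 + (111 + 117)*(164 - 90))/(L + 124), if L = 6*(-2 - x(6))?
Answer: -33594/221 ≈ -152.01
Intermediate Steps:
x(S) = ¼
L = -27/2 (L = 6*(-2 - 1*¼) = 6*(-2 - ¼) = 6*(-9/4) = -27/2 ≈ -13.500)
-(-75 + (111 + 117)*(164 - 90))/(L + 124) = -(-75 + (111 + 117)*(164 - 90))/(-27/2 + 124) = -(-75 + 228*74)/221/2 = -(-75 + 16872)*2/221 = -16797*2/221 = -1*33594/221 = -33594/221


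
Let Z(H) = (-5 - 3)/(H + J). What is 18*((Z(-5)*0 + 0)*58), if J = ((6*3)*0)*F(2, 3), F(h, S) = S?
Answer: 0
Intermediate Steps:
J = 0 (J = ((6*3)*0)*3 = (18*0)*3 = 0*3 = 0)
Z(H) = -8/H (Z(H) = (-5 - 3)/(H + 0) = -8/H)
18*((Z(-5)*0 + 0)*58) = 18*((-8/(-5)*0 + 0)*58) = 18*((-8*(-⅕)*0 + 0)*58) = 18*(((8/5)*0 + 0)*58) = 18*((0 + 0)*58) = 18*(0*58) = 18*0 = 0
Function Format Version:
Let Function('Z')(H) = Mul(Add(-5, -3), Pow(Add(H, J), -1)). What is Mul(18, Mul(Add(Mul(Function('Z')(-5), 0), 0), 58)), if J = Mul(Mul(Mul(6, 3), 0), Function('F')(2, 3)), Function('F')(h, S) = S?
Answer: 0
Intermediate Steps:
J = 0 (J = Mul(Mul(Mul(6, 3), 0), 3) = Mul(Mul(18, 0), 3) = Mul(0, 3) = 0)
Function('Z')(H) = Mul(-8, Pow(H, -1)) (Function('Z')(H) = Mul(Add(-5, -3), Pow(Add(H, 0), -1)) = Mul(-8, Pow(H, -1)))
Mul(18, Mul(Add(Mul(Function('Z')(-5), 0), 0), 58)) = Mul(18, Mul(Add(Mul(Mul(-8, Pow(-5, -1)), 0), 0), 58)) = Mul(18, Mul(Add(Mul(Mul(-8, Rational(-1, 5)), 0), 0), 58)) = Mul(18, Mul(Add(Mul(Rational(8, 5), 0), 0), 58)) = Mul(18, Mul(Add(0, 0), 58)) = Mul(18, Mul(0, 58)) = Mul(18, 0) = 0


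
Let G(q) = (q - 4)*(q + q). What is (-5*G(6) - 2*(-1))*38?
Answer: -4484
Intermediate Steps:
G(q) = 2*q*(-4 + q) (G(q) = (-4 + q)*(2*q) = 2*q*(-4 + q))
(-5*G(6) - 2*(-1))*38 = (-10*6*(-4 + 6) - 2*(-1))*38 = (-10*6*2 + 2)*38 = (-5*24 + 2)*38 = (-120 + 2)*38 = -118*38 = -4484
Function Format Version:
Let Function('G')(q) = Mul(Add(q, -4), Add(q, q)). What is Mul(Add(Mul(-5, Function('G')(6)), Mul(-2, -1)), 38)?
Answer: -4484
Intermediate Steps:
Function('G')(q) = Mul(2, q, Add(-4, q)) (Function('G')(q) = Mul(Add(-4, q), Mul(2, q)) = Mul(2, q, Add(-4, q)))
Mul(Add(Mul(-5, Function('G')(6)), Mul(-2, -1)), 38) = Mul(Add(Mul(-5, Mul(2, 6, Add(-4, 6))), Mul(-2, -1)), 38) = Mul(Add(Mul(-5, Mul(2, 6, 2)), 2), 38) = Mul(Add(Mul(-5, 24), 2), 38) = Mul(Add(-120, 2), 38) = Mul(-118, 38) = -4484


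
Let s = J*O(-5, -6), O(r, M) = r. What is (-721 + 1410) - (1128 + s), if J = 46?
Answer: -209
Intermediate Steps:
s = -230 (s = 46*(-5) = -230)
(-721 + 1410) - (1128 + s) = (-721 + 1410) - (1128 - 230) = 689 - 1*898 = 689 - 898 = -209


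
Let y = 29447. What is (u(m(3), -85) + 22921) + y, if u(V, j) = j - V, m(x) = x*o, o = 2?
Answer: 52277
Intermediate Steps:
m(x) = 2*x (m(x) = x*2 = 2*x)
(u(m(3), -85) + 22921) + y = ((-85 - 2*3) + 22921) + 29447 = ((-85 - 1*6) + 22921) + 29447 = ((-85 - 6) + 22921) + 29447 = (-91 + 22921) + 29447 = 22830 + 29447 = 52277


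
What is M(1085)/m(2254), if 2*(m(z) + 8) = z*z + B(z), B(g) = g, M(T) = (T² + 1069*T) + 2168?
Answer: 2339258/2541377 ≈ 0.92047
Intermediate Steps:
M(T) = 2168 + T² + 1069*T
m(z) = -8 + z/2 + z²/2 (m(z) = -8 + (z*z + z)/2 = -8 + (z² + z)/2 = -8 + (z + z²)/2 = -8 + (z/2 + z²/2) = -8 + z/2 + z²/2)
M(1085)/m(2254) = (2168 + 1085² + 1069*1085)/(-8 + (½)*2254 + (½)*2254²) = (2168 + 1177225 + 1159865)/(-8 + 1127 + (½)*5080516) = 2339258/(-8 + 1127 + 2540258) = 2339258/2541377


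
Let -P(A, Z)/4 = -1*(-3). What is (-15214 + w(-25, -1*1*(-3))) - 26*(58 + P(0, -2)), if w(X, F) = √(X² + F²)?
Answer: -16410 + √634 ≈ -16385.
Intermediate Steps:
P(A, Z) = -12 (P(A, Z) = -(-4)*(-3) = -4*3 = -12)
w(X, F) = √(F² + X²)
(-15214 + w(-25, -1*1*(-3))) - 26*(58 + P(0, -2)) = (-15214 + √((-1*1*(-3))² + (-25)²)) - 26*(58 - 12) = (-15214 + √((-1*(-3))² + 625)) - 26*46 = (-15214 + √(3² + 625)) - 1196 = (-15214 + √(9 + 625)) - 1196 = (-15214 + √634) - 1196 = -16410 + √634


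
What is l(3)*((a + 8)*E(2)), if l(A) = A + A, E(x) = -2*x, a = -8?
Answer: 0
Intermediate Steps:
l(A) = 2*A
l(3)*((a + 8)*E(2)) = (2*3)*((-8 + 8)*(-2*2)) = 6*(0*(-4)) = 6*0 = 0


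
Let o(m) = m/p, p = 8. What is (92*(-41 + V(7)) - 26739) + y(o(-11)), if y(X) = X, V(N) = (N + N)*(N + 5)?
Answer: -120451/8 ≈ -15056.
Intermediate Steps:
o(m) = m/8
V(N) = 2*N*(5 + N) (V(N) = (2*N)*(5 + N) = 2*N*(5 + N))
(92*(-41 + V(7)) - 26739) + y(o(-11)) = (92*(-41 + 2*7*(5 + 7)) - 26739) + (1/8)*(-11) = (92*(-41 + 2*7*12) - 26739) - 11/8 = (92*(-41 + 168) - 26739) - 11/8 = (92*127 - 26739) - 11/8 = (11684 - 26739) - 11/8 = -15055 - 11/8 = -120451/8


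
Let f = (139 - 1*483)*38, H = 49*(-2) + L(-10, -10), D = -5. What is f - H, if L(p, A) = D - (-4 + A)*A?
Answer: -12829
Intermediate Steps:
L(p, A) = -5 - A*(-4 + A) (L(p, A) = -5 - (-4 + A)*A = -5 - A*(-4 + A))
H = -243 (H = 49*(-2) + (-5 - 1*(-10)² + 4*(-10)) = -98 + (-5 - 1*100 - 40) = -98 + (-5 - 100 - 40) = -98 - 145 = -243)
f = -13072 (f = (139 - 483)*38 = -344*38 = -13072)
f - H = -13072 - 1*(-243) = -13072 + 243 = -12829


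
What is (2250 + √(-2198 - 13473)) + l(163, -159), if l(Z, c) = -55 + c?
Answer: 2036 + I*√15671 ≈ 2036.0 + 125.18*I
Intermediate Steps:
(2250 + √(-2198 - 13473)) + l(163, -159) = (2250 + √(-2198 - 13473)) + (-55 - 159) = (2250 + √(-15671)) - 214 = (2250 + I*√15671) - 214 = 2036 + I*√15671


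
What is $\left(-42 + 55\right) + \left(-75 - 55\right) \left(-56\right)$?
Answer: $7293$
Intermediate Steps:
$\left(-42 + 55\right) + \left(-75 - 55\right) \left(-56\right) = 13 + \left(-75 - 55\right) \left(-56\right) = 13 - -7280 = 13 + 7280 = 7293$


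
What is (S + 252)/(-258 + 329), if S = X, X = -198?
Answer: 54/71 ≈ 0.76056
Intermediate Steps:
S = -198
(S + 252)/(-258 + 329) = (-198 + 252)/(-258 + 329) = 54/71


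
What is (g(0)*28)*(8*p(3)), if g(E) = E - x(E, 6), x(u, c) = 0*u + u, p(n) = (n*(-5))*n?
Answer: 0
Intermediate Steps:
p(n) = -5*n² (p(n) = (-5*n)*n = -5*n²)
x(u, c) = u (x(u, c) = 0 + u = u)
g(E) = 0 (g(E) = E - E = 0)
(g(0)*28)*(8*p(3)) = (0*28)*(8*(-5*3²)) = 0*(8*(-5*9)) = 0*(8*(-45)) = 0*(-360) = 0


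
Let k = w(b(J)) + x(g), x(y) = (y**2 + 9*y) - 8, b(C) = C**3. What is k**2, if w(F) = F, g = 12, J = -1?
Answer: 59049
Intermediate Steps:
x(y) = -8 + y**2 + 9*y
k = 243 (k = (-1)**3 + (-8 + 12**2 + 9*12) = -1 + (-8 + 144 + 108) = -1 + 244 = 243)
k**2 = 243**2 = 59049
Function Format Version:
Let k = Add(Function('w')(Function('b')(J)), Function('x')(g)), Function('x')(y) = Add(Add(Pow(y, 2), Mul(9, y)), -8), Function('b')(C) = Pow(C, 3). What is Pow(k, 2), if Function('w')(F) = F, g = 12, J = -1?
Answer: 59049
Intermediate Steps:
Function('x')(y) = Add(-8, Pow(y, 2), Mul(9, y))
k = 243 (k = Add(Pow(-1, 3), Add(-8, Pow(12, 2), Mul(9, 12))) = Add(-1, Add(-8, 144, 108)) = Add(-1, 244) = 243)
Pow(k, 2) = Pow(243, 2) = 59049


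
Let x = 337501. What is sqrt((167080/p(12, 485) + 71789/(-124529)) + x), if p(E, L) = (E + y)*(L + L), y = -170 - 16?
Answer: sqrt(372731436696218542941714)/1050900231 ≈ 580.95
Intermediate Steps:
y = -186
p(E, L) = 2*L*(-186 + E) (p(E, L) = (E - 186)*(L + L) = (-186 + E)*(2*L) = 2*L*(-186 + E))
sqrt((167080/p(12, 485) + 71789/(-124529)) + x) = sqrt((167080/((2*485*(-186 + 12))) + 71789/(-124529)) + 337501) = sqrt((167080/((2*485*(-174))) + 71789*(-1/124529)) + 337501) = sqrt((167080/(-168780) - 71789/124529) + 337501) = sqrt((167080*(-1/168780) - 71789/124529) + 337501) = sqrt((-8354/8439 - 71789/124529) + 337501) = sqrt(-1646142637/1050900231 + 337501) = sqrt(354678232720094/1050900231) = sqrt(372731436696218542941714)/1050900231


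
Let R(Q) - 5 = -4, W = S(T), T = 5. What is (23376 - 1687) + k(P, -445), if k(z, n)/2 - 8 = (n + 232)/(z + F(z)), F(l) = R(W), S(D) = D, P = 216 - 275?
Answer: 629658/29 ≈ 21712.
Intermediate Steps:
P = -59
W = 5
R(Q) = 1 (R(Q) = 5 - 4 = 1)
F(l) = 1
k(z, n) = 16 + 2*(232 + n)/(1 + z) (k(z, n) = 16 + 2*((n + 232)/(z + 1)) = 16 + 2*((232 + n)/(1 + z)) = 16 + 2*(232 + n)/(1 + z))
(23376 - 1687) + k(P, -445) = (23376 - 1687) + 2*(240 - 445 + 8*(-59))/(1 - 59) = 21689 + 2*(240 - 445 - 472)/(-58) = 21689 + 2*(-1/58)*(-677) = 21689 + 677/29 = 629658/29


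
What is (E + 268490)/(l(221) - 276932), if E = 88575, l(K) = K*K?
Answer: -357065/228091 ≈ -1.5654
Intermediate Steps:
l(K) = K**2
(E + 268490)/(l(221) - 276932) = (88575 + 268490)/(221**2 - 276932) = 357065/(48841 - 276932) = 357065/(-228091) = 357065*(-1/228091) = -357065/228091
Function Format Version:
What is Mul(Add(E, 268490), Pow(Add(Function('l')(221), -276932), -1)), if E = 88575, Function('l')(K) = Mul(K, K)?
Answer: Rational(-357065, 228091) ≈ -1.5654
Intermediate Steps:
Function('l')(K) = Pow(K, 2)
Mul(Add(E, 268490), Pow(Add(Function('l')(221), -276932), -1)) = Mul(Add(88575, 268490), Pow(Add(Pow(221, 2), -276932), -1)) = Mul(357065, Pow(Add(48841, -276932), -1)) = Mul(357065, Pow(-228091, -1)) = Mul(357065, Rational(-1, 228091)) = Rational(-357065, 228091)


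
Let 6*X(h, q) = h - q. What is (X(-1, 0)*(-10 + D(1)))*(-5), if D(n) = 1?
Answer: -15/2 ≈ -7.5000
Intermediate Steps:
X(h, q) = -q/6 + h/6 (X(h, q) = (h - q)/6 = -q/6 + h/6)
(X(-1, 0)*(-10 + D(1)))*(-5) = ((-⅙*0 + (⅙)*(-1))*(-10 + 1))*(-5) = ((0 - ⅙)*(-9))*(-5) = -⅙*(-9)*(-5) = (3/2)*(-5) = -15/2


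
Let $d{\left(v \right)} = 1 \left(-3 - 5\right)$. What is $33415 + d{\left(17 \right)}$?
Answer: $33407$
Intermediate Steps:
$d{\left(v \right)} = -8$ ($d{\left(v \right)} = 1 \left(-8\right) = -8$)
$33415 + d{\left(17 \right)} = 33415 - 8 = 33407$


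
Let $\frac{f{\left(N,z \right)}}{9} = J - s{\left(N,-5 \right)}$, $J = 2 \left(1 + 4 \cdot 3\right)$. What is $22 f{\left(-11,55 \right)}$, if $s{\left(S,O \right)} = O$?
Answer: $6138$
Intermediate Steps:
$J = 26$ ($J = 2 \left(1 + 12\right) = 2 \cdot 13 = 26$)
$f{\left(N,z \right)} = 279$ ($f{\left(N,z \right)} = 9 \left(26 - -5\right) = 9 \left(26 + 5\right) = 9 \cdot 31 = 279$)
$22 f{\left(-11,55 \right)} = 22 \cdot 279 = 6138$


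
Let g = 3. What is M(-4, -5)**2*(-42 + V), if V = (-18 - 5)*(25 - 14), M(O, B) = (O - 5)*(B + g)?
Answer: -95580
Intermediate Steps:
M(O, B) = (-5 + O)*(3 + B) (M(O, B) = (O - 5)*(B + 3) = (-5 + O)*(3 + B))
V = -253 (V = -23*11 = -253)
M(-4, -5)**2*(-42 + V) = (-15 - 5*(-5) + 3*(-4) - 5*(-4))**2*(-42 - 253) = (-15 + 25 - 12 + 20)**2*(-295) = 18**2*(-295) = 324*(-295) = -95580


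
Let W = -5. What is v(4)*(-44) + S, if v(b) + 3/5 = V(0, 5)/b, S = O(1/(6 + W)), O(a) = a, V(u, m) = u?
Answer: 137/5 ≈ 27.400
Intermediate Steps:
S = 1 (S = 1/(6 - 5) = 1/1 = 1)
v(b) = -3/5 (v(b) = -3/5 + 0/b = -3/5 + 0 = -3/5)
v(4)*(-44) + S = -3/5*(-44) + 1 = 132/5 + 1 = 137/5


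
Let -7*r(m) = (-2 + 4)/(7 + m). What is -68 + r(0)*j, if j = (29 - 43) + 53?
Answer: -3410/49 ≈ -69.592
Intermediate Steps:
r(m) = -2/(7*(7 + m)) (r(m) = -(-2 + 4)/(7*(7 + m)) = -2/(7*(7 + m)))
j = 39 (j = -14 + 53 = 39)
-68 + r(0)*j = -68 - 2/(49 + 7*0)*39 = -68 - 2/(49 + 0)*39 = -68 - 2/49*39 = -68 - 78/49 = -3410/49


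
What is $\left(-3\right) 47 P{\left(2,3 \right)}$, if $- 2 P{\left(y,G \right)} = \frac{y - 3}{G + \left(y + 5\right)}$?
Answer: $- \frac{141}{20} \approx -7.05$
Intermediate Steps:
$P{\left(y,G \right)} = - \frac{-3 + y}{2 \left(5 + G + y\right)}$ ($P{\left(y,G \right)} = - \frac{\left(y - 3\right) \frac{1}{G + \left(y + 5\right)}}{2} = - \frac{\left(-3 + y\right) \frac{1}{G + \left(5 + y\right)}}{2} = - \frac{\left(-3 + y\right) \frac{1}{5 + G + y}}{2} = - \frac{\frac{1}{5 + G + y} \left(-3 + y\right)}{2} = - \frac{-3 + y}{2 \left(5 + G + y\right)}$)
$\left(-3\right) 47 P{\left(2,3 \right)} = \left(-3\right) 47 \frac{3 - 2}{2 \left(5 + 3 + 2\right)} = - 141 \frac{3 - 2}{2 \cdot 10} = - 141 \cdot \frac{1}{2} \cdot \frac{1}{10} \cdot 1 = \left(-141\right) \frac{1}{20} = - \frac{141}{20}$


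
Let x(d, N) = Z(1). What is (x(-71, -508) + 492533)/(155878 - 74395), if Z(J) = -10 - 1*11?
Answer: 492512/81483 ≈ 6.0443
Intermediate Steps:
Z(J) = -21 (Z(J) = -10 - 11 = -21)
x(d, N) = -21
(x(-71, -508) + 492533)/(155878 - 74395) = (-21 + 492533)/(155878 - 74395) = 492512/81483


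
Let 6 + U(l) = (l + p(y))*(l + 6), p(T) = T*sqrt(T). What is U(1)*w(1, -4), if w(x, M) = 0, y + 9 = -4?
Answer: 0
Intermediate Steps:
y = -13 (y = -9 - 4 = -13)
p(T) = T**(3/2)
U(l) = -6 + (6 + l)*(l - 13*I*sqrt(13)) (U(l) = -6 + (l + (-13)**(3/2))*(l + 6) = -6 + (l - 13*I*sqrt(13))*(6 + l) = -6 + (6 + l)*(l - 13*I*sqrt(13)))
U(1)*w(1, -4) = (-6 + 1**2 + 6*1 - 78*I*sqrt(13) - 13*I*1*sqrt(13))*0 = (-6 + 1 + 6 - 78*I*sqrt(13) - 13*I*sqrt(13))*0 = (1 - 91*I*sqrt(13))*0 = 0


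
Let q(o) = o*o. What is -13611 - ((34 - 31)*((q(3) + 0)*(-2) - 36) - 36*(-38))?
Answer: -14817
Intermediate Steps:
q(o) = o²
-13611 - ((34 - 31)*((q(3) + 0)*(-2) - 36) - 36*(-38)) = -13611 - ((34 - 31)*((3² + 0)*(-2) - 36) - 36*(-38)) = -13611 - (3*((9 + 0)*(-2) - 36) + 1368) = -13611 - (3*(9*(-2) - 36) + 1368) = -13611 - (3*(-18 - 36) + 1368) = -13611 - (3*(-54) + 1368) = -13611 - (-162 + 1368) = -13611 - 1*1206 = -13611 - 1206 = -14817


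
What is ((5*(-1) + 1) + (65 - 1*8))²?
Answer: 2809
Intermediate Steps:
((5*(-1) + 1) + (65 - 1*8))² = ((-5 + 1) + (65 - 8))² = (-4 + 57)² = 53² = 2809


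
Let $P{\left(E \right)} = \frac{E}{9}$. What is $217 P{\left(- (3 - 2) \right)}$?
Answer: $- \frac{217}{9} \approx -24.111$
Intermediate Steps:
$P{\left(E \right)} = \frac{E}{9}$ ($P{\left(E \right)} = E \frac{1}{9} = \frac{E}{9}$)
$217 P{\left(- (3 - 2) \right)} = 217 \frac{\left(-1\right) \left(3 - 2\right)}{9} = 217 \frac{\left(-1\right) 1}{9} = 217 \cdot \frac{1}{9} \left(-1\right) = 217 \left(- \frac{1}{9}\right) = - \frac{217}{9}$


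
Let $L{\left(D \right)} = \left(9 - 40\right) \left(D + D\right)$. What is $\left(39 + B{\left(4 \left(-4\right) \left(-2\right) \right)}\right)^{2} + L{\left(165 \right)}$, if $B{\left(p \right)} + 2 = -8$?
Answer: $-9389$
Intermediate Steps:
$B{\left(p \right)} = -10$ ($B{\left(p \right)} = -2 - 8 = -10$)
$L{\left(D \right)} = - 62 D$ ($L{\left(D \right)} = - 31 \cdot 2 D = - 62 D$)
$\left(39 + B{\left(4 \left(-4\right) \left(-2\right) \right)}\right)^{2} + L{\left(165 \right)} = \left(39 - 10\right)^{2} - 10230 = 29^{2} - 10230 = 841 - 10230 = -9389$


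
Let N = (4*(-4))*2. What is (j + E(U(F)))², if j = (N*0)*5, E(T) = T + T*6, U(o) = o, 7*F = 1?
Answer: 1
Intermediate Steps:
F = ⅐ (F = (⅐)*1 = ⅐ ≈ 0.14286)
N = -32 (N = -16*2 = -32)
E(T) = 7*T (E(T) = T + 6*T = 7*T)
j = 0 (j = -32*0*5 = 0*5 = 0)
(j + E(U(F)))² = (0 + 7*(⅐))² = (0 + 1)² = 1² = 1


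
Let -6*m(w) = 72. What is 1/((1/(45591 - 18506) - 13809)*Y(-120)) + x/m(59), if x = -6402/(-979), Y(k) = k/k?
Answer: -18142223619/33287491996 ≈ -0.54502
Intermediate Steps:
Y(k) = 1
m(w) = -12 (m(w) = -⅙*72 = -12)
x = 582/89 (x = -6402*(-1/979) = 582/89 ≈ 6.5393)
1/((1/(45591 - 18506) - 13809)*Y(-120)) + x/m(59) = 1/(1/(45591 - 18506) - 13809*1) + (582/89)/(-12) = 1/(1/27085 - 13809) + (582/89)*(-1/12) = 1/(1/27085 - 13809) - 97/178 = 1/(-374016764/27085) - 97/178 = -27085/374016764*1 - 97/178 = -27085/374016764 - 97/178 = -18142223619/33287491996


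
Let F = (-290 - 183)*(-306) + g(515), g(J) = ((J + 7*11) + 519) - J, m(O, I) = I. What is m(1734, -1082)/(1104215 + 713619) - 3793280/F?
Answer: -1723927651727/66048271639 ≈ -26.101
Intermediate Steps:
g(J) = 596 (g(J) = ((J + 77) + 519) - J = ((77 + J) + 519) - J = (596 + J) - J = 596)
F = 145334 (F = (-290 - 183)*(-306) + 596 = -473*(-306) + 596 = 144738 + 596 = 145334)
m(1734, -1082)/(1104215 + 713619) - 3793280/F = -1082/(1104215 + 713619) - 3793280/145334 = -1082/1817834 - 3793280*1/145334 = -1082*1/1817834 - 1896640/72667 = -541/908917 - 1896640/72667 = -1723927651727/66048271639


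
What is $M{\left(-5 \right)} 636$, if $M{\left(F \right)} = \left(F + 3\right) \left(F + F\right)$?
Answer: $12720$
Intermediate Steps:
$M{\left(F \right)} = 2 F \left(3 + F\right)$ ($M{\left(F \right)} = \left(3 + F\right) 2 F = 2 F \left(3 + F\right)$)
$M{\left(-5 \right)} 636 = 2 \left(-5\right) \left(3 - 5\right) 636 = 2 \left(-5\right) \left(-2\right) 636 = 20 \cdot 636 = 12720$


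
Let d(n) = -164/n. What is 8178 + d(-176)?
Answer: 359873/44 ≈ 8178.9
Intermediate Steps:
8178 + d(-176) = 8178 - 164/(-176) = 8178 - 164*(-1/176) = 8178 + 41/44 = 359873/44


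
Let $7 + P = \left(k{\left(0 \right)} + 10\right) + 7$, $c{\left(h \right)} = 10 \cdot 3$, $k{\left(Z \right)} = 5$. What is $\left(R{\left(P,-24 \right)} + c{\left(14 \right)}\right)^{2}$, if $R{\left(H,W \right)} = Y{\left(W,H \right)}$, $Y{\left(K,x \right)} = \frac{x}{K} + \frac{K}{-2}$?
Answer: $\frac{109561}{64} \approx 1711.9$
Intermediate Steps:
$c{\left(h \right)} = 30$
$Y{\left(K,x \right)} = - \frac{K}{2} + \frac{x}{K}$ ($Y{\left(K,x \right)} = \frac{x}{K} + K \left(- \frac{1}{2}\right) = \frac{x}{K} - \frac{K}{2} = - \frac{K}{2} + \frac{x}{K}$)
$P = 15$ ($P = -7 + \left(\left(5 + 10\right) + 7\right) = -7 + \left(15 + 7\right) = -7 + 22 = 15$)
$R{\left(H,W \right)} = - \frac{W}{2} + \frac{H}{W}$
$\left(R{\left(P,-24 \right)} + c{\left(14 \right)}\right)^{2} = \left(\left(\left(- \frac{1}{2}\right) \left(-24\right) + \frac{15}{-24}\right) + 30\right)^{2} = \left(\left(12 + 15 \left(- \frac{1}{24}\right)\right) + 30\right)^{2} = \left(\left(12 - \frac{5}{8}\right) + 30\right)^{2} = \left(\frac{91}{8} + 30\right)^{2} = \left(\frac{331}{8}\right)^{2} = \frac{109561}{64}$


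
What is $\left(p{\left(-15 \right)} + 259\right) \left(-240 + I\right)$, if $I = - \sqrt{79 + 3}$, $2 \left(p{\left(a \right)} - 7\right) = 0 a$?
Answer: $-63840 - 266 \sqrt{82} \approx -66249.0$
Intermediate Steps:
$p{\left(a \right)} = 7$ ($p{\left(a \right)} = 7 + \frac{0 a}{2} = 7 + \frac{1}{2} \cdot 0 = 7 + 0 = 7$)
$I = - \sqrt{82} \approx -9.0554$
$\left(p{\left(-15 \right)} + 259\right) \left(-240 + I\right) = \left(7 + 259\right) \left(-240 - \sqrt{82}\right) = 266 \left(-240 - \sqrt{82}\right) = -63840 - 266 \sqrt{82}$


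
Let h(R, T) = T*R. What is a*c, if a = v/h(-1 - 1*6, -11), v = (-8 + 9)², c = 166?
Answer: 166/77 ≈ 2.1558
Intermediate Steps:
h(R, T) = R*T
v = 1 (v = 1² = 1)
a = 1/77 (a = 1/((-1 - 1*6)*(-11)) = 1/((-1 - 6)*(-11)) = 1/(-7*(-11)) = 1/77 ≈ 0.012987)
a*c = (1/77)*166 = 166/77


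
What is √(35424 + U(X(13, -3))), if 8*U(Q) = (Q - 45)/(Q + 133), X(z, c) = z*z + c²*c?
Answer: √1714523734/220 ≈ 188.21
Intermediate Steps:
X(z, c) = c³ + z² (X(z, c) = z² + c³ = c³ + z²)
U(Q) = (-45 + Q)/(8*(133 + Q)) (U(Q) = ((Q - 45)/(Q + 133))/8 = ((-45 + Q)/(133 + Q))/8 = (-45 + Q)/(8*(133 + Q)))
√(35424 + U(X(13, -3))) = √(35424 + (-45 + ((-3)³ + 13²))/(8*(133 + ((-3)³ + 13²)))) = √(35424 + (-45 + (-27 + 169))/(8*(133 + (-27 + 169)))) = √(35424 + (-45 + 142)/(8*(133 + 142))) = √(35424 + (⅛)*97/275) = √(35424 + (⅛)*(1/275)*97) = √(35424 + 97/2200) = √(77932897/2200) = √1714523734/220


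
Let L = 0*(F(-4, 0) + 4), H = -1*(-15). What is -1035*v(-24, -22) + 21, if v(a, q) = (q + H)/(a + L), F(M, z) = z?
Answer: -2247/8 ≈ -280.88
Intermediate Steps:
H = 15
L = 0 (L = 0*(0 + 4) = 0*4 = 0)
v(a, q) = (15 + q)/a (v(a, q) = (q + 15)/(a + 0) = (15 + q)/a)
-1035*v(-24, -22) + 21 = -1035*(15 - 22)/(-24) + 21 = -(-345)*(-7)/8 + 21 = -1035*7/24 + 21 = -2415/8 + 21 = -2247/8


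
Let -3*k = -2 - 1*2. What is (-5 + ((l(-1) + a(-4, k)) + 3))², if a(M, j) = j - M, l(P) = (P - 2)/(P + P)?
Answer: 841/36 ≈ 23.361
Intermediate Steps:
l(P) = (-2 + P)/(2*P) (l(P) = (-2 + P)/((2*P)) = (-2 + P)*(1/(2*P)) = (-2 + P)/(2*P))
k = 4/3 (k = -(-2 - 1*2)/3 = -(-2 - 2)/3 = -⅓*(-4) = 4/3 ≈ 1.3333)
(-5 + ((l(-1) + a(-4, k)) + 3))² = (-5 + (((½)*(-2 - 1)/(-1) + (4/3 - 1*(-4))) + 3))² = (-5 + (((½)*(-1)*(-3) + (4/3 + 4)) + 3))² = (-5 + ((3/2 + 16/3) + 3))² = (-5 + (41/6 + 3))² = (-5 + 59/6)² = (29/6)² = 841/36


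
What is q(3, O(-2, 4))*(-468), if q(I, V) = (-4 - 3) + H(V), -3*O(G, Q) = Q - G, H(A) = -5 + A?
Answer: 6552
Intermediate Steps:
O(G, Q) = -Q/3 + G/3 (O(G, Q) = -(Q - G)/3 = -Q/3 + G/3)
q(I, V) = -12 + V (q(I, V) = (-4 - 3) + (-5 + V) = -7 + (-5 + V) = -12 + V)
q(3, O(-2, 4))*(-468) = (-12 + (-⅓*4 + (⅓)*(-2)))*(-468) = (-12 + (-4/3 - ⅔))*(-468) = (-12 - 2)*(-468) = -14*(-468) = 6552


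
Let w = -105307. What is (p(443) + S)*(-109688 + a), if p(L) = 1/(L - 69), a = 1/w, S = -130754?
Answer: 564862749285162915/39384818 ≈ 1.4342e+10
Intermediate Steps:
a = -1/105307 (a = 1/(-105307) = -1/105307 ≈ -9.4960e-6)
p(L) = 1/(-69 + L)
(p(443) + S)*(-109688 + a) = (1/(-69 + 443) - 130754)*(-109688 - 1/105307) = (1/374 - 130754)*(-11550914217/105307) = -48901995/374*(-11550914217/105307) = 564862749285162915/39384818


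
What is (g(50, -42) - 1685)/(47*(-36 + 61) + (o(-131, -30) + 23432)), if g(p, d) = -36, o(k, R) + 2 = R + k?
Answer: -1721/24444 ≈ -0.070406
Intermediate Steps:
o(k, R) = -2 + R + k (o(k, R) = -2 + (R + k) = -2 + R + k)
(g(50, -42) - 1685)/(47*(-36 + 61) + (o(-131, -30) + 23432)) = (-36 - 1685)/(47*(-36 + 61) + ((-2 - 30 - 131) + 23432)) = -1721/(47*25 + (-163 + 23432)) = -1721/(1175 + 23269) = -1721/24444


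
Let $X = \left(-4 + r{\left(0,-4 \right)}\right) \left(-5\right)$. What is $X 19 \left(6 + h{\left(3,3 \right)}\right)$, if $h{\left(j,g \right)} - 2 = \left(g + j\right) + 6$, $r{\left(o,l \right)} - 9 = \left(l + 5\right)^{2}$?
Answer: $-11400$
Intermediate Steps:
$r{\left(o,l \right)} = 9 + \left(5 + l\right)^{2}$ ($r{\left(o,l \right)} = 9 + \left(l + 5\right)^{2} = 9 + \left(5 + l\right)^{2}$)
$h{\left(j,g \right)} = 8 + g + j$ ($h{\left(j,g \right)} = 2 + \left(\left(g + j\right) + 6\right) = 2 + \left(6 + g + j\right) = 8 + g + j$)
$X = -30$ ($X = \left(-4 + \left(9 + \left(5 - 4\right)^{2}\right)\right) \left(-5\right) = \left(-4 + \left(9 + 1^{2}\right)\right) \left(-5\right) = \left(-4 + \left(9 + 1\right)\right) \left(-5\right) = \left(-4 + 10\right) \left(-5\right) = 6 \left(-5\right) = -30$)
$X 19 \left(6 + h{\left(3,3 \right)}\right) = \left(-30\right) 19 \left(6 + \left(8 + 3 + 3\right)\right) = - 570 \left(6 + 14\right) = \left(-570\right) 20 = -11400$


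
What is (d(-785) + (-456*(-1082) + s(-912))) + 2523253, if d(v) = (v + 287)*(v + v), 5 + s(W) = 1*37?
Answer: 3798537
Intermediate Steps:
s(W) = 32 (s(W) = -5 + 1*37 = -5 + 37 = 32)
d(v) = 2*v*(287 + v) (d(v) = (287 + v)*(2*v) = 2*v*(287 + v))
(d(-785) + (-456*(-1082) + s(-912))) + 2523253 = (2*(-785)*(287 - 785) + (-456*(-1082) + 32)) + 2523253 = (2*(-785)*(-498) + (493392 + 32)) + 2523253 = (781860 + 493424) + 2523253 = 1275284 + 2523253 = 3798537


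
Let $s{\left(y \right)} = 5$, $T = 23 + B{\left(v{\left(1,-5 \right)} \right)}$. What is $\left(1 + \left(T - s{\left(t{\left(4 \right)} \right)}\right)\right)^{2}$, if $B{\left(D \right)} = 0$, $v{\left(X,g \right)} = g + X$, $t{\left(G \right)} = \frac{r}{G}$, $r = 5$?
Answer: $361$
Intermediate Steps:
$t{\left(G \right)} = \frac{5}{G}$
$v{\left(X,g \right)} = X + g$
$T = 23$ ($T = 23 + 0 = 23$)
$\left(1 + \left(T - s{\left(t{\left(4 \right)} \right)}\right)\right)^{2} = \left(1 + \left(23 - 5\right)\right)^{2} = \left(1 + 18\right)^{2} = 19^{2} = 361$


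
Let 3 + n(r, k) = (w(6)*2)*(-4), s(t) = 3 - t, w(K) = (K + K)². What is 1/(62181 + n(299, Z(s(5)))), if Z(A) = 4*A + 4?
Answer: 1/61026 ≈ 1.6386e-5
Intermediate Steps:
w(K) = 4*K² (w(K) = (2*K)² = 4*K²)
Z(A) = 4 + 4*A
n(r, k) = -1155 (n(r, k) = -3 + ((4*6²)*2)*(-4) = -3 + ((4*36)*2)*(-4) = -3 + (144*2)*(-4) = -3 + 288*(-4) = -3 - 1152 = -1155)
1/(62181 + n(299, Z(s(5)))) = 1/(62181 - 1155) = 1/61026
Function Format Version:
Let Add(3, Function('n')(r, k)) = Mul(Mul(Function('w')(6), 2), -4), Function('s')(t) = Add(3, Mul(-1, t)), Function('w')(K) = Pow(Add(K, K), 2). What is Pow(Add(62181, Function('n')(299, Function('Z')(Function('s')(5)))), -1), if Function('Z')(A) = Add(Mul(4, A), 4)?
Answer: Rational(1, 61026) ≈ 1.6386e-5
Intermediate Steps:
Function('w')(K) = Mul(4, Pow(K, 2)) (Function('w')(K) = Pow(Mul(2, K), 2) = Mul(4, Pow(K, 2)))
Function('Z')(A) = Add(4, Mul(4, A))
Function('n')(r, k) = -1155 (Function('n')(r, k) = Add(-3, Mul(Mul(Mul(4, Pow(6, 2)), 2), -4)) = Add(-3, Mul(Mul(Mul(4, 36), 2), -4)) = Add(-3, Mul(Mul(144, 2), -4)) = Add(-3, Mul(288, -4)) = Add(-3, -1152) = -1155)
Pow(Add(62181, Function('n')(299, Function('Z')(Function('s')(5)))), -1) = Pow(Add(62181, -1155), -1) = Pow(61026, -1) = Rational(1, 61026)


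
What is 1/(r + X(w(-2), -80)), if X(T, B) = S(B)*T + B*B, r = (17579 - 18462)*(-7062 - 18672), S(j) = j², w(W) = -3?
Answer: 1/22710322 ≈ 4.4033e-8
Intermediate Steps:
r = 22723122 (r = -883*(-25734) = 22723122)
X(T, B) = B² + T*B² (X(T, B) = B²*T + B*B = T*B² + B² = B² + T*B²)
1/(r + X(w(-2), -80)) = 1/(22723122 + (-80)²*(1 - 3)) = 1/(22723122 + 6400*(-2)) = 1/(22723122 - 12800) = 1/22710322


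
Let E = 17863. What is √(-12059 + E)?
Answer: 2*√1451 ≈ 76.184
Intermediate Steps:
√(-12059 + E) = √(-12059 + 17863) = √5804 = 2*√1451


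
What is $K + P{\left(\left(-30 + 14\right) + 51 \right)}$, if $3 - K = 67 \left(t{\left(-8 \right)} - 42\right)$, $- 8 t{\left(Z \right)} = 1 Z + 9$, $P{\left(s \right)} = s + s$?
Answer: $\frac{23163}{8} \approx 2895.4$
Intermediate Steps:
$P{\left(s \right)} = 2 s$
$t{\left(Z \right)} = - \frac{9}{8} - \frac{Z}{8}$ ($t{\left(Z \right)} = - \frac{1 Z + 9}{8} = - \frac{Z + 9}{8} = - \frac{9 + Z}{8} = - \frac{9}{8} - \frac{Z}{8}$)
$K = \frac{22603}{8}$ ($K = 3 - 67 \left(\left(- \frac{9}{8} - -1\right) - 42\right) = 3 - 67 \left(\left(- \frac{9}{8} + 1\right) - 42\right) = 3 - 67 \left(- \frac{1}{8} - 42\right) = 3 - 67 \left(- \frac{337}{8}\right) = 3 - - \frac{22579}{8} = 3 + \frac{22579}{8} = \frac{22603}{8} \approx 2825.4$)
$K + P{\left(\left(-30 + 14\right) + 51 \right)} = \frac{22603}{8} + 2 \left(\left(-30 + 14\right) + 51\right) = \frac{22603}{8} + 2 \left(-16 + 51\right) = \frac{22603}{8} + 2 \cdot 35 = \frac{22603}{8} + 70 = \frac{23163}{8}$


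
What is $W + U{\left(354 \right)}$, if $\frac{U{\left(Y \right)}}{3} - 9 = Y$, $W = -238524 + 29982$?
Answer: $-207453$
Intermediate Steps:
$W = -208542$
$U{\left(Y \right)} = 27 + 3 Y$
$W + U{\left(354 \right)} = -208542 + \left(27 + 3 \cdot 354\right) = -208542 + \left(27 + 1062\right) = -208542 + 1089 = -207453$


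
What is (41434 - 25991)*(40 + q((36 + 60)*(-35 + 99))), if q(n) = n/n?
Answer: 633163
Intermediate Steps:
q(n) = 1
(41434 - 25991)*(40 + q((36 + 60)*(-35 + 99))) = (41434 - 25991)*(40 + 1) = 15443*41 = 633163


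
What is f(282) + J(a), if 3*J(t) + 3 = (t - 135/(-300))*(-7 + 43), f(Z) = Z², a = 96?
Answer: 403402/5 ≈ 80680.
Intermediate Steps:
J(t) = 22/5 + 12*t (J(t) = -1 + ((t - 135/(-300))*(-7 + 43))/3 = -1 + ((t - 135*(-1/300))*36)/3 = -1 + ((t + 9/20)*36)/3 = -1 + ((9/20 + t)*36)/3 = -1 + (81/5 + 36*t)/3 = -1 + (27/5 + 12*t) = 22/5 + 12*t)
f(282) + J(a) = 282² + (22/5 + 12*96) = 79524 + (22/5 + 1152) = 79524 + 5782/5 = 403402/5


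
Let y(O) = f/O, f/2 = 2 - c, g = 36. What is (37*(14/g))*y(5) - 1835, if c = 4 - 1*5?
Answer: -27266/15 ≈ -1817.7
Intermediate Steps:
c = -1 (c = 4 - 5 = -1)
f = 6 (f = 2*(2 - 1*(-1)) = 2*(2 + 1) = 2*3 = 6)
y(O) = 6/O
(37*(14/g))*y(5) - 1835 = (37*(14/36))*(6/5) - 1835 = (37*(14*(1/36)))*(6*(1/5)) - 1835 = (37*(7/18))*(6/5) - 1835 = (259/18)*(6/5) - 1835 = 259/15 - 1835 = -27266/15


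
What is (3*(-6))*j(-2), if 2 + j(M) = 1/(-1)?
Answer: 54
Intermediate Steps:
j(M) = -3 (j(M) = -2 + 1/(-1) = -2 + 1*(-1) = -2 - 1 = -3)
(3*(-6))*j(-2) = (3*(-6))*(-3) = -18*(-3) = 54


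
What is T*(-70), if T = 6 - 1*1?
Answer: -350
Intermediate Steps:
T = 5 (T = 6 - 1 = 5)
T*(-70) = 5*(-70) = -350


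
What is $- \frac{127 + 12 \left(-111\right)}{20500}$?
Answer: $\frac{241}{4100} \approx 0.05878$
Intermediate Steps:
$- \frac{127 + 12 \left(-111\right)}{20500} = - \frac{127 - 1332}{20500} = - \frac{-1205}{20500} = \left(-1\right) \left(- \frac{241}{4100}\right) = \frac{241}{4100}$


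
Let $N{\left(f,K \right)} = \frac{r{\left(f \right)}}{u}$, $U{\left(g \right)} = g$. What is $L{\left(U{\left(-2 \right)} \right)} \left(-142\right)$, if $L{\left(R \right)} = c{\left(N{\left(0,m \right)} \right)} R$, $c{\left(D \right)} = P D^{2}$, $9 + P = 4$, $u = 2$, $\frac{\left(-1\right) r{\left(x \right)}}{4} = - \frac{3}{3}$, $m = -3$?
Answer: $-5680$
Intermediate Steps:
$r{\left(x \right)} = 4$ ($r{\left(x \right)} = - 4 \left(- \frac{3}{3}\right) = - 4 \left(\left(-3\right) \frac{1}{3}\right) = \left(-4\right) \left(-1\right) = 4$)
$P = -5$ ($P = -9 + 4 = -5$)
$N{\left(f,K \right)} = 2$ ($N{\left(f,K \right)} = \frac{4}{2} = 4 \cdot \frac{1}{2} = 2$)
$c{\left(D \right)} = - 5 D^{2}$
$L{\left(R \right)} = - 20 R$ ($L{\left(R \right)} = - 5 \cdot 2^{2} R = \left(-5\right) 4 R = - 20 R$)
$L{\left(U{\left(-2 \right)} \right)} \left(-142\right) = \left(-20\right) \left(-2\right) \left(-142\right) = 40 \left(-142\right) = -5680$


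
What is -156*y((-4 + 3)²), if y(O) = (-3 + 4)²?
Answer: -156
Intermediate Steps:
y(O) = 1 (y(O) = 1² = 1)
-156*y((-4 + 3)²) = -156*1 = -156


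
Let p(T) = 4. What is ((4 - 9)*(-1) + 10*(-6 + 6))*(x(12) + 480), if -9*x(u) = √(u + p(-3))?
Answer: 21580/9 ≈ 2397.8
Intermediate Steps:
x(u) = -√(4 + u)/9 (x(u) = -√(u + 4)/9 = -√(4 + u)/9)
((4 - 9)*(-1) + 10*(-6 + 6))*(x(12) + 480) = ((4 - 9)*(-1) + 10*(-6 + 6))*(-√(4 + 12)/9 + 480) = (-5*(-1) + 10*0)*(-√16/9 + 480) = (5 + 0)*(-⅑*4 + 480) = 5*(-4/9 + 480) = 5*(4316/9) = 21580/9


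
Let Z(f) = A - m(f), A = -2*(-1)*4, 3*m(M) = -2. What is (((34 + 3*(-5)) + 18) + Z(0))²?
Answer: 18769/9 ≈ 2085.4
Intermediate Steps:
m(M) = -⅔ (m(M) = (⅓)*(-2) = -⅔)
A = 8 (A = 2*4 = 8)
Z(f) = 26/3 (Z(f) = 8 - 1*(-⅔) = 8 + ⅔ = 26/3)
(((34 + 3*(-5)) + 18) + Z(0))² = (((34 + 3*(-5)) + 18) + 26/3)² = (((34 - 15) + 18) + 26/3)² = ((19 + 18) + 26/3)² = (37 + 26/3)² = (137/3)² = 18769/9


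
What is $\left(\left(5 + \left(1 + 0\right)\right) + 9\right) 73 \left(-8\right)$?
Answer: $-8760$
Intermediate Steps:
$\left(\left(5 + \left(1 + 0\right)\right) + 9\right) 73 \left(-8\right) = \left(\left(5 + 1\right) + 9\right) \left(-584\right) = \left(6 + 9\right) \left(-584\right) = 15 \left(-584\right) = -8760$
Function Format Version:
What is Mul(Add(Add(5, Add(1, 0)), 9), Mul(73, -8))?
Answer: -8760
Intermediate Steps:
Mul(Add(Add(5, Add(1, 0)), 9), Mul(73, -8)) = Mul(Add(Add(5, 1), 9), -584) = Mul(Add(6, 9), -584) = Mul(15, -584) = -8760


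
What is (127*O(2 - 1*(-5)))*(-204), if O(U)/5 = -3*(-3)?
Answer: -1165860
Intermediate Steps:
O(U) = 45 (O(U) = 5*(-3*(-3)) = 5*9 = 45)
(127*O(2 - 1*(-5)))*(-204) = (127*45)*(-204) = 5715*(-204) = -1165860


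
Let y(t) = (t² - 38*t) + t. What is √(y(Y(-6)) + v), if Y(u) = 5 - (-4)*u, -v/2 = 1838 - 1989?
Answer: √1366 ≈ 36.959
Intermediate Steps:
v = 302 (v = -2*(1838 - 1989) = -2*(-151) = 302)
Y(u) = 5 + 4*u
y(t) = t² - 37*t
√(y(Y(-6)) + v) = √((5 + 4*(-6))*(-37 + (5 + 4*(-6))) + 302) = √((5 - 24)*(-37 + (5 - 24)) + 302) = √(-19*(-37 - 19) + 302) = √(-19*(-56) + 302) = √(1064 + 302) = √1366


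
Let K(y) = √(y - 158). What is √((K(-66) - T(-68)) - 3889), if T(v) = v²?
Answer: √(-8513 + 4*I*√14) ≈ 0.0811 + 92.266*I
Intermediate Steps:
K(y) = √(-158 + y)
√((K(-66) - T(-68)) - 3889) = √((√(-158 - 66) - 1*(-68)²) - 3889) = √((√(-224) - 1*4624) - 3889) = √((4*I*√14 - 4624) - 3889) = √((-4624 + 4*I*√14) - 3889) = √(-8513 + 4*I*√14)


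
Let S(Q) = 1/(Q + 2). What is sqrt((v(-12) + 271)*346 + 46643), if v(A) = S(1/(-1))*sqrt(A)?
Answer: sqrt(140409 + 692*I*sqrt(3)) ≈ 374.72 + 1.599*I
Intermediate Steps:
S(Q) = 1/(2 + Q)
v(A) = sqrt(A) (v(A) = sqrt(A)/(2 + 1/(-1)) = sqrt(A)/(2 - 1) = sqrt(A)/1 = 1*sqrt(A) = sqrt(A))
sqrt((v(-12) + 271)*346 + 46643) = sqrt((sqrt(-12) + 271)*346 + 46643) = sqrt((2*I*sqrt(3) + 271)*346 + 46643) = sqrt((271 + 2*I*sqrt(3))*346 + 46643) = sqrt((93766 + 692*I*sqrt(3)) + 46643) = sqrt(140409 + 692*I*sqrt(3))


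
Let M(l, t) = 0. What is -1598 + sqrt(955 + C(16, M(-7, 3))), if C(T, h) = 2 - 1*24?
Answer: -1598 + sqrt(933) ≈ -1567.5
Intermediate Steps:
C(T, h) = -22 (C(T, h) = 2 - 24 = -22)
-1598 + sqrt(955 + C(16, M(-7, 3))) = -1598 + sqrt(955 - 22) = -1598 + sqrt(933)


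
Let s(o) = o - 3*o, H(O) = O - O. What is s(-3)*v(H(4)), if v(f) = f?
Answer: 0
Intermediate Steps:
H(O) = 0
s(o) = -2*o
s(-3)*v(H(4)) = -2*(-3)*0 = 6*0 = 0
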